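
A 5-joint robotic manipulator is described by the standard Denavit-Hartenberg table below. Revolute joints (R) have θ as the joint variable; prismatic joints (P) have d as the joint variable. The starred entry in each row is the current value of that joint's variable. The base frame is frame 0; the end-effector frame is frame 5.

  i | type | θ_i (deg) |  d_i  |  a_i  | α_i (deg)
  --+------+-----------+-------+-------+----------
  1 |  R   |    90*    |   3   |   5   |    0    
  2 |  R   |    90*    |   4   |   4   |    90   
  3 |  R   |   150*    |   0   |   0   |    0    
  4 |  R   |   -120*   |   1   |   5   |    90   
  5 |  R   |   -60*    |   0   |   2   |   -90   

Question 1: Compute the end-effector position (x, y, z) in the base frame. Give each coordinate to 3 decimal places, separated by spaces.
after link 1: o_1 = (0.0000, 5.0000, 3.0000)
after link 2: o_2 = (-4.0000, 5.0000, 7.0000)
after link 3: o_3 = (-4.0000, 5.0000, 7.0000)
after link 4: o_4 = (-8.3301, 6.0000, 9.5000)
after link 5: o_5 = (-9.1962, 4.2679, 10.0000)

-9.196 4.268 10.000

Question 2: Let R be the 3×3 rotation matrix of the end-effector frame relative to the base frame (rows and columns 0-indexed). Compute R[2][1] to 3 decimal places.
0.866

End-effector y-axis (col 1 of R) = (0.5000,-0.0000,0.8660)
R[2][1] = 0.8660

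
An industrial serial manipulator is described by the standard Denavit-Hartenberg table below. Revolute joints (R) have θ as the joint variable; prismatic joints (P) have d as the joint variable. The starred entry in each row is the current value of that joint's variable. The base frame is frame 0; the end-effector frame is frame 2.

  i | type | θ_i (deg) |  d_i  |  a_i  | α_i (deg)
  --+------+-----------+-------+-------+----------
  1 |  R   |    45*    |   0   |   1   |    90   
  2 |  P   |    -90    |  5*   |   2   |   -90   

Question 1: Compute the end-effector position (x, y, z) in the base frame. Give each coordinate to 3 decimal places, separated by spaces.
4.243 -2.828 -2.000

after link 1: o_1 = (0.7071, 0.7071, 0.0000)
after link 2: o_2 = (4.2426, -2.8284, -2.0000)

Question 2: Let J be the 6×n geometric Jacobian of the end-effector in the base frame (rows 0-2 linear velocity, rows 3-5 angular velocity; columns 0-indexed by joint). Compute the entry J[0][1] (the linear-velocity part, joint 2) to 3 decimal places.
prismatic axis z_1 = (0.7071,-0.7071,0.0000)
J_v[:, 1] = z_1; J_ω[:, 1] = (0,0,0)
entry J[0][1] = 0.7071

0.707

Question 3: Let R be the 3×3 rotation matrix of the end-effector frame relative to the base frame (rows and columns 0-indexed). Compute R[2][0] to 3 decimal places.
End-effector x-axis (col 0 of R) = (0.0000,-0.0000,-1.0000)
R[2][0] = -1.0000

-1.000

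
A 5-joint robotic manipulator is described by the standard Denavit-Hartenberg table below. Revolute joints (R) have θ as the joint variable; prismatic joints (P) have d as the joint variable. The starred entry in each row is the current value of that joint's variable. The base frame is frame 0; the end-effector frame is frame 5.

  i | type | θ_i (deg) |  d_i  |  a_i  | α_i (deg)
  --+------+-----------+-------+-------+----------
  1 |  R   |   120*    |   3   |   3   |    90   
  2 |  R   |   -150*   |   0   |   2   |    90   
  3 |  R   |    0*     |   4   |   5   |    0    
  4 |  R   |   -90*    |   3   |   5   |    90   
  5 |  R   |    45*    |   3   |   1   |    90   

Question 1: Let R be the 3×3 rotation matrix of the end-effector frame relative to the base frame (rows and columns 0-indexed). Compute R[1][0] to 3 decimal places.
-0.660

End-effector x-axis (col 0 of R) = (-0.4356,-0.6597,0.6124)
R[1][0] = -0.6597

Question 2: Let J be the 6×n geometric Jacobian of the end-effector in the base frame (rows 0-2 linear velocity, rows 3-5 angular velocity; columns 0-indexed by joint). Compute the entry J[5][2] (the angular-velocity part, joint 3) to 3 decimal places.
0.866

axis z_2 = (0.2500,-0.4330,0.8660); lever o_n−o_2 = (-2.1497,-7.6908,5.6746)
cross product → J_v[:, 2] = (4.2033,-3.2803,-2.8536)
J_ω[:, 2] = z_2
entry J[5][2] = 0.8660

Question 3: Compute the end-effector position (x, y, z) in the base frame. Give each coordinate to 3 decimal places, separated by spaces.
-2.784 -6.593 7.675

after link 1: o_1 = (-1.5000, 2.5981, 3.0000)
after link 2: o_2 = (-0.6340, 1.0981, 2.0000)
after link 3: o_3 = (2.5311, -4.3840, 2.9641)
after link 4: o_4 = (-1.0490, -8.1830, 5.5622)
after link 5: o_5 = (-2.7837, -6.5928, 7.6746)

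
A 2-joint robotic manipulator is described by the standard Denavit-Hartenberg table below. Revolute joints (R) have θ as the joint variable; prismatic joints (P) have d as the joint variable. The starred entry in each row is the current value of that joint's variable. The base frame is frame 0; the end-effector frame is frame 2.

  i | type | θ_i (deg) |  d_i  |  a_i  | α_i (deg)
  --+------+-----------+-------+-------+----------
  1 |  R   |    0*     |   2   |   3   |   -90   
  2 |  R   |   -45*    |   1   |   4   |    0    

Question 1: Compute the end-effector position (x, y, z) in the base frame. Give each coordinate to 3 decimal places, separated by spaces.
5.828 1.000 4.828

after link 1: o_1 = (3.0000, 0.0000, 2.0000)
after link 2: o_2 = (5.8284, 1.0000, 4.8284)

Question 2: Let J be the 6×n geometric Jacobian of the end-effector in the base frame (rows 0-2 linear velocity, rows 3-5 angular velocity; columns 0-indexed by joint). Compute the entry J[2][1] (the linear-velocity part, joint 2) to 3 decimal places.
-2.828

axis z_1 = (0.0000,1.0000,0.0000); lever o_n−o_1 = (2.8284,1.0000,2.8284)
cross product → J_v[:, 1] = (2.8284,0.0000,-2.8284)
J_ω[:, 1] = z_1
entry J[2][1] = -2.8284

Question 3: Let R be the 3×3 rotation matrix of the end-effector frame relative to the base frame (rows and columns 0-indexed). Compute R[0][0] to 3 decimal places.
0.707

End-effector x-axis (col 0 of R) = (0.7071,-0.0000,0.7071)
R[0][0] = 0.7071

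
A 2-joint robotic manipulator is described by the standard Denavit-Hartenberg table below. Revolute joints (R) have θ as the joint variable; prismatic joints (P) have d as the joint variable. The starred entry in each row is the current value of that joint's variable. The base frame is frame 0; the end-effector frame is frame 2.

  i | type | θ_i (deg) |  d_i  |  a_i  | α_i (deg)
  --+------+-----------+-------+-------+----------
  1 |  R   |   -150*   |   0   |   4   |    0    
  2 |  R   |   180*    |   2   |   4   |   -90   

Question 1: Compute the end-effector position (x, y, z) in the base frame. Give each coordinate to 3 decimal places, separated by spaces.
after link 1: o_1 = (-3.4641, -2.0000, 0.0000)
after link 2: o_2 = (0.0000, -0.0000, 2.0000)

0.000 -0.000 2.000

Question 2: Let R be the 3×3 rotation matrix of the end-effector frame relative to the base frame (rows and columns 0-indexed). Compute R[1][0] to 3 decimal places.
0.500

End-effector x-axis (col 0 of R) = (0.8660,0.5000,0.0000)
R[1][0] = 0.5000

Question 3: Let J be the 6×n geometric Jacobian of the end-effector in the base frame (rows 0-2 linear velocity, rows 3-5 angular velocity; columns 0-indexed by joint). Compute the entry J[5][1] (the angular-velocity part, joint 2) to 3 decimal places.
axis z_1 = (0.0000,0.0000,1.0000); lever o_n−o_1 = (3.4641,2.0000,2.0000)
cross product → J_v[:, 1] = (-2.0000,3.4641,0.0000)
J_ω[:, 1] = z_1
entry J[5][1] = 1.0000

1.000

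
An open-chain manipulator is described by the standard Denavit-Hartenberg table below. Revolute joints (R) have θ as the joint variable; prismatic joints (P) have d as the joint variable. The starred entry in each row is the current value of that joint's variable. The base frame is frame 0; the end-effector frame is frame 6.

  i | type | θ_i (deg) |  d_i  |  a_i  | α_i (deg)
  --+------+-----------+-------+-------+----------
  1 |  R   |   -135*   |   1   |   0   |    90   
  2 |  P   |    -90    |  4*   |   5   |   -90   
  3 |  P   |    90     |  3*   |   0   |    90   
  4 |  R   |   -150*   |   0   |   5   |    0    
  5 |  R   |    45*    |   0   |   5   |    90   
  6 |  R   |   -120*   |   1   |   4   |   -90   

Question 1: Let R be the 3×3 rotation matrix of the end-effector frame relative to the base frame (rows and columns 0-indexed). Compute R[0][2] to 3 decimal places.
End-effector z-axis (col 2 of R) = (0.4330,0.7500,0.5000)
R[0][2] = 0.4330

0.433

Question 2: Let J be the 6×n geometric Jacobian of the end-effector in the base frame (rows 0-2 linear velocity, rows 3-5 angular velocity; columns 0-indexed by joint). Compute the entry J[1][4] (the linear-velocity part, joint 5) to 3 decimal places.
-0.634

axis z_4 = (-0.0000,-0.0000,-1.0000); lever o_n−o_4 = (0.6340,3.0981,3.4641)
cross product → J_v[:, 4] = (3.0981,-0.6340,-0.0000)
J_ω[:, 4] = z_4
entry J[1][4] = -0.6340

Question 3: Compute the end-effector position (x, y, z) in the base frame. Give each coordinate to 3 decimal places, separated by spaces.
after link 1: o_1 = (0.0000, 0.0000, 1.0000)
after link 2: o_2 = (-2.8284, 2.8284, -4.0000)
after link 3: o_3 = (-4.9497, 0.7071, -4.0000)
after link 4: o_4 = (-6.2438, 5.5367, -4.0000)
after link 5: o_5 = (-3.7438, 9.8669, -4.0000)
after link 6: o_6 = (-5.6099, 8.6348, -0.5359)

-5.610 8.635 -0.536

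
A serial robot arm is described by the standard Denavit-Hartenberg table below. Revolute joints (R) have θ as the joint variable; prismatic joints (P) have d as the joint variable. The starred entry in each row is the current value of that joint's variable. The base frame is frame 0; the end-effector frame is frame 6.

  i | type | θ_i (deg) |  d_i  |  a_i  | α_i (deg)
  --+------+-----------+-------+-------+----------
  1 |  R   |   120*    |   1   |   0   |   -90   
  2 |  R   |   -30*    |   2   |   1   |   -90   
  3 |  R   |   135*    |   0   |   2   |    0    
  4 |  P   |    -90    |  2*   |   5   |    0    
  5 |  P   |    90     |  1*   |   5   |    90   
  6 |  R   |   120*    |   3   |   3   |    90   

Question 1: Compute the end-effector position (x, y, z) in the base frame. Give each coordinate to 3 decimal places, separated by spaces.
3.937 8.273 -2.464

after link 1: o_1 = (0.0000, 0.0000, 1.0000)
after link 2: o_2 = (-2.1651, -0.2500, 1.5000)
after link 3: o_3 = (-0.3279, -0.6036, 0.7929)
after link 4: o_4 = (0.7030, 4.6819, 0.8286)
after link 5: o_5 = (5.0458, 4.2310, -1.8052)
after link 6: o_6 = (3.9370, 8.2728, -2.4642)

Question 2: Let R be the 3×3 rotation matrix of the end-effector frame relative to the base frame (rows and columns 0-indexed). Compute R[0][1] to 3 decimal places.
0.306

End-effector y-axis (col 1 of R) = (0.3062,0.8839,0.3536)
R[0][1] = 0.3062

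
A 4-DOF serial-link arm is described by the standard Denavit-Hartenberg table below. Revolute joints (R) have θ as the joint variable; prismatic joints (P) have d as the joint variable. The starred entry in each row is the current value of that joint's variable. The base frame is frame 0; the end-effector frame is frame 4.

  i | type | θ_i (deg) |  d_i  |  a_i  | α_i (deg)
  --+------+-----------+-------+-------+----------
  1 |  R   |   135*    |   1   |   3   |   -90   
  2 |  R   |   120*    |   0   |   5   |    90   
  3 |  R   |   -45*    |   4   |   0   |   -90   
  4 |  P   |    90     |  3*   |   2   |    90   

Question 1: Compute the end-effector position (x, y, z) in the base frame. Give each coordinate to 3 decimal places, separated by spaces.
-2.328 -0.672 -6.167

after link 1: o_1 = (-2.1213, 2.1213, 1.0000)
after link 2: o_2 = (-0.3536, 0.3536, -3.3301)
after link 3: o_3 = (-2.8030, 2.8030, -5.3301)
after link 4: o_4 = (-2.3283, -0.6717, -6.1672)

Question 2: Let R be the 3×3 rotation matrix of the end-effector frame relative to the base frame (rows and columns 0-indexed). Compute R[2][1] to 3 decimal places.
-0.612

End-effector y-axis (col 1 of R) = (-0.2500,-0.7500,-0.6124)
R[2][1] = -0.6124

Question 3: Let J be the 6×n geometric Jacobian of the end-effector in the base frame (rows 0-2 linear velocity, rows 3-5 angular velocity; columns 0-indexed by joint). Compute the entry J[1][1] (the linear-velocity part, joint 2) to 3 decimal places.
axis z_1 = (-0.7071,-0.7071,0.0000); lever o_n−o_1 = (-0.2070,-2.7930,-7.1672)
cross product → J_v[:, 1] = (5.0680,-5.0680,1.8286)
J_ω[:, 1] = z_1
entry J[1][1] = -5.0680

-5.068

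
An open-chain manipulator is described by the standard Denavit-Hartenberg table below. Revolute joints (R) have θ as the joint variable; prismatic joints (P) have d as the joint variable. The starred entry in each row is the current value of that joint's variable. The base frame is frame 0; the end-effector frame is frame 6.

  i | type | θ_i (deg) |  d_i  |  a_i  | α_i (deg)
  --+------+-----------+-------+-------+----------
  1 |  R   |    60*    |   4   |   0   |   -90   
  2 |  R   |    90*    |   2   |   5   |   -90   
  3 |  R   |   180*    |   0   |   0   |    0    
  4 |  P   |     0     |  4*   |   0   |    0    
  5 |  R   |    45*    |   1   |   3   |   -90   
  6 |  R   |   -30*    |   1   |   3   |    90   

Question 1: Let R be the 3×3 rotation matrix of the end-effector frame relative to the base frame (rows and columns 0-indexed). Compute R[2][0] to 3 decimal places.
End-effector x-axis (col 0 of R) = (-0.7803,-0.1268,0.6124)
R[2][0] = 0.6124

0.612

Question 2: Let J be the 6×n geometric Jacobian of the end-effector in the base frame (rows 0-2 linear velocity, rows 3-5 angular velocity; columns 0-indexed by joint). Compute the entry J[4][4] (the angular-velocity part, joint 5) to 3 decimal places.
-0.866

axis z_4 = (-0.5000,-0.8660,-0.0000); lever o_n−o_4 = (-5.2905,0.1677,3.2513)
cross product → J_v[:, 4] = (-2.8157,1.6257,-4.6655)
J_ω[:, 4] = z_4
entry J[4][4] = -0.8660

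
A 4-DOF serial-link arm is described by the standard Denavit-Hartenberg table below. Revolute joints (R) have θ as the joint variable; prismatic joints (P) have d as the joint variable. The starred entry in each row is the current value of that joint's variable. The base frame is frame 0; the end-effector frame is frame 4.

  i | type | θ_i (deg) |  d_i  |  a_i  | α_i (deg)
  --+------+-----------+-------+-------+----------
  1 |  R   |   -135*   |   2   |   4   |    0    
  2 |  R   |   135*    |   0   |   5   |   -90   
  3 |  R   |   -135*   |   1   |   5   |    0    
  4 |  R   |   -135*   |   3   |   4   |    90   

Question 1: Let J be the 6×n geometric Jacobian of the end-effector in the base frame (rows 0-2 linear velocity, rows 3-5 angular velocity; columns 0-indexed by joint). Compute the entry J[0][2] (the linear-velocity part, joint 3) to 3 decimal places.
-0.464

axis z_2 = (0.0000,1.0000,0.0000); lever o_n−o_2 = (-3.5355,4.0000,-0.4645)
cross product → J_v[:, 2] = (-0.4645,-0.0000,3.5355)
J_ω[:, 2] = z_2
entry J[0][2] = -0.4645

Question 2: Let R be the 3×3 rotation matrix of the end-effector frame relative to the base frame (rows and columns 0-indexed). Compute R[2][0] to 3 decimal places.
-1.000

End-effector x-axis (col 0 of R) = (-0.0000,0.0000,-1.0000)
R[2][0] = -1.0000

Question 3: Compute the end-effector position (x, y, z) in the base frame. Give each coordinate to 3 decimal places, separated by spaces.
after link 1: o_1 = (-2.8284, -2.8284, 2.0000)
after link 2: o_2 = (2.1716, -2.8284, 2.0000)
after link 3: o_3 = (-1.3640, -1.8284, 5.5355)
after link 4: o_4 = (-1.3640, 1.1716, 1.5355)

-1.364 1.172 1.536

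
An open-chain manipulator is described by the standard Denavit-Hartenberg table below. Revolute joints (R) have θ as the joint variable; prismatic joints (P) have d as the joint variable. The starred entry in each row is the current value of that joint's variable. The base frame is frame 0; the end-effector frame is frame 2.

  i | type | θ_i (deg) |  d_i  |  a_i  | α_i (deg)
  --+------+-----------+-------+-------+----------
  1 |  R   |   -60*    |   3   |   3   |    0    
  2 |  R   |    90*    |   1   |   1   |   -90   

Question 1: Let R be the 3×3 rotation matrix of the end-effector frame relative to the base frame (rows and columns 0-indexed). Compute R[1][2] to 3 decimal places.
0.866

End-effector z-axis (col 2 of R) = (-0.5000,0.8660,0.0000)
R[1][2] = 0.8660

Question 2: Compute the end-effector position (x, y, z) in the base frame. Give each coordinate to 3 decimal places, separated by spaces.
2.366 -2.098 4.000

after link 1: o_1 = (1.5000, -2.5981, 3.0000)
after link 2: o_2 = (2.3660, -2.0981, 4.0000)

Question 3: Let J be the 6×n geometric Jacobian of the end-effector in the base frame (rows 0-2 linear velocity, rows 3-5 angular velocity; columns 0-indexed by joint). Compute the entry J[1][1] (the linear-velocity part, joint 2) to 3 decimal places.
axis z_1 = (0.0000,0.0000,1.0000); lever o_n−o_1 = (0.8660,0.5000,1.0000)
cross product → J_v[:, 1] = (-0.5000,0.8660,0.0000)
J_ω[:, 1] = z_1
entry J[1][1] = 0.8660

0.866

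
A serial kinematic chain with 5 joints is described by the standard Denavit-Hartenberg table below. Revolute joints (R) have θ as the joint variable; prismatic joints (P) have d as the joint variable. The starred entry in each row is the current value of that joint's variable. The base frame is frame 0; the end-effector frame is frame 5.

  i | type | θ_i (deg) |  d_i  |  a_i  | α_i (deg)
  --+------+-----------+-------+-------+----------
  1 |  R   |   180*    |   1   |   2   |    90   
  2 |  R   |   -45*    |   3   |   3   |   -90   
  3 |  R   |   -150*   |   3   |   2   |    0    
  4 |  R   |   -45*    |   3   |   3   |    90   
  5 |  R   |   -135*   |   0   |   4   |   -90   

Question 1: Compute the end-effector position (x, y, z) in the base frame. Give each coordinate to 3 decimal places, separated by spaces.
after link 1: o_1 = (-2.0000, 0.0000, 1.0000)
after link 2: o_2 = (-4.1213, 3.0000, -1.1213)
after link 3: o_3 = (-5.0179, 4.0000, 2.2247)
after link 4: o_4 = (-5.0902, 3.2235, 6.3951)
after link 5: o_5 = (-5.0220, 3.9556, 2.4633)

-5.022 3.956 2.463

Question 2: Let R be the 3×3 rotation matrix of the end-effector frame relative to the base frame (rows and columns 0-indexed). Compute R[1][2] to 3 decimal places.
End-effector z-axis (col 2 of R) = (0.9830,-0.1830,-0.0170)
R[1][2] = -0.1830

-0.183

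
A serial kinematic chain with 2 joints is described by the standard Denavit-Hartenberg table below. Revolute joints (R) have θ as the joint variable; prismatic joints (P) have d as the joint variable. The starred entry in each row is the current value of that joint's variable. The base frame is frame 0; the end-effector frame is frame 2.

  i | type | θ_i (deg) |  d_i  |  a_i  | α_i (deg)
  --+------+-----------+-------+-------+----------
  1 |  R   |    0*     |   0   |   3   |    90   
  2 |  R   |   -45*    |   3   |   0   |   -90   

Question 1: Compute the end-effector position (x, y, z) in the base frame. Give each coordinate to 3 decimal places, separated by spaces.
after link 1: o_1 = (3.0000, 0.0000, 0.0000)
after link 2: o_2 = (3.0000, -3.0000, 0.0000)

3.000 -3.000 0.000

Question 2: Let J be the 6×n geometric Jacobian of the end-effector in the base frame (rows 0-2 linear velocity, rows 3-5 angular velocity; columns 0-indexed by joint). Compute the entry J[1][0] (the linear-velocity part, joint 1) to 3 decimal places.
3.000

axis z_0 = ẑ; lever o_n−o_0 = (3.0000,-3.0000,0.0000)
cross product → J_v[:, 0] = (3.0000,3.0000,-0.0000)
J_ω[:, 0] = z_0
entry J[1][0] = 3.0000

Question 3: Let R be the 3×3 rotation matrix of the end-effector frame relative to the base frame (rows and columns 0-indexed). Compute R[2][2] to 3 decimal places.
0.707

End-effector z-axis (col 2 of R) = (0.7071,-0.0000,0.7071)
R[2][2] = 0.7071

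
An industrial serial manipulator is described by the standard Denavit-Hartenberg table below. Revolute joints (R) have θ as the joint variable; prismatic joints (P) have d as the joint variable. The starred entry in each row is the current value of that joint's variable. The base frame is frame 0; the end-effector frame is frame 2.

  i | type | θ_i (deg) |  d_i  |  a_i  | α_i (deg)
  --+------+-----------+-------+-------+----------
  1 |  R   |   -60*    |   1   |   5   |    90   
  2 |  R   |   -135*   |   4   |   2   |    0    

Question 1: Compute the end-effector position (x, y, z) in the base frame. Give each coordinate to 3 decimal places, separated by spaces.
after link 1: o_1 = (2.5000, -4.3301, 1.0000)
after link 2: o_2 = (-1.6712, -5.1054, -0.4142)

-1.671 -5.105 -0.414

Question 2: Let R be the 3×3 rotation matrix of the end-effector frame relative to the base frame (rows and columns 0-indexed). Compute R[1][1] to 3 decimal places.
End-effector y-axis (col 1 of R) = (0.3536,-0.6124,-0.7071)
R[1][1] = -0.6124

-0.612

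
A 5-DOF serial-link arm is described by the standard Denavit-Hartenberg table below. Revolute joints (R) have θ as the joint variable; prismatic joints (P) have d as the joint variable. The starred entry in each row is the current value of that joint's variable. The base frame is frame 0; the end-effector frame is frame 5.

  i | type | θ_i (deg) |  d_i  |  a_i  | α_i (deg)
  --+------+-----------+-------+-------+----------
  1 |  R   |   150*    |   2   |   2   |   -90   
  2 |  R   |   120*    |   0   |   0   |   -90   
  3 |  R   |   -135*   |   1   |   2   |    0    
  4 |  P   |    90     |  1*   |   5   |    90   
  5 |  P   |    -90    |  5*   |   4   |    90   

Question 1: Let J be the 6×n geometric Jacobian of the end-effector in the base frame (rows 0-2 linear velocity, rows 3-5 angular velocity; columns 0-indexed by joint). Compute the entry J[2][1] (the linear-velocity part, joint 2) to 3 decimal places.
-2.439

axis z_1 = (-0.5000,-0.8660,0.0000); lever o_n−o_1 = (-6.3550,-6.1289,0.2247)
cross product → J_v[:, 1] = (-0.1946,0.1124,-2.4392)
J_ω[:, 1] = z_1
entry J[2][1] = -2.4392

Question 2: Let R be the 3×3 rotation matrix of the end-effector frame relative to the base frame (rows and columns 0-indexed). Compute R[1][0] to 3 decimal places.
End-effector x-axis (col 0 of R) = (-0.7500,0.4330,-0.5000)
R[1][0] = 0.4330

0.433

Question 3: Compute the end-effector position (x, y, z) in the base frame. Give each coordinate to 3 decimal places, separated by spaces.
-8.087 -5.129 2.225

after link 1: o_1 = (-1.7321, 1.0000, 2.0000)
after link 2: o_2 = (-1.7321, 1.0000, 2.0000)
after link 3: o_3 = (-2.3015, -0.3042, 3.7247)
after link 4: o_4 = (-1.7884, -4.6830, 1.1629)
after link 5: o_5 = (-8.0871, -5.1289, 2.2247)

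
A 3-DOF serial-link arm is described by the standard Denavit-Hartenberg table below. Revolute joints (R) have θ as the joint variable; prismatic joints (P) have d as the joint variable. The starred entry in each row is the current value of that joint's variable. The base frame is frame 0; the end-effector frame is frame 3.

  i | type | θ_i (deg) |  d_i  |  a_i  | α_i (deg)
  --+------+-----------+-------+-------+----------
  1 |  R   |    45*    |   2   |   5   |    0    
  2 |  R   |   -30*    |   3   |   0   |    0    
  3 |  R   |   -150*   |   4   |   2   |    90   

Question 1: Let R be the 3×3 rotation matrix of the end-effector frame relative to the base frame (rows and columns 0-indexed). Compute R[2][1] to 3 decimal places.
End-effector y-axis (col 1 of R) = (0.0000,-0.0000,1.0000)
R[2][1] = 1.0000

1.000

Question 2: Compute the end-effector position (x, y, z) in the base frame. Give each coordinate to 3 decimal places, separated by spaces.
2.121 2.121 9.000

after link 1: o_1 = (3.5355, 3.5355, 2.0000)
after link 2: o_2 = (3.5355, 3.5355, 5.0000)
after link 3: o_3 = (2.1213, 2.1213, 9.0000)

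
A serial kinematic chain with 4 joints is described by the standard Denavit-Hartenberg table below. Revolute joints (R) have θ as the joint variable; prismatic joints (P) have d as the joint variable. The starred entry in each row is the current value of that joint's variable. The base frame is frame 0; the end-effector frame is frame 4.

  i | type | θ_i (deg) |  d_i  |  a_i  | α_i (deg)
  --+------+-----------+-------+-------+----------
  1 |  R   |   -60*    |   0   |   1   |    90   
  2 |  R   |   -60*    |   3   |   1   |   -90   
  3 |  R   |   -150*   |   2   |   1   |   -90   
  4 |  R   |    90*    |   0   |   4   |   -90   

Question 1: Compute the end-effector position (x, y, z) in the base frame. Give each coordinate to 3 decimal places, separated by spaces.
-3.364 -1.174 -1.116

after link 1: o_1 = (0.5000, -0.8660, 0.0000)
after link 2: o_2 = (-1.8481, -2.7990, -0.8660)
after link 3: o_3 = (-1.6316, -4.1740, 0.8840)
after link 4: o_4 = (-3.3636, -1.1740, -1.1160)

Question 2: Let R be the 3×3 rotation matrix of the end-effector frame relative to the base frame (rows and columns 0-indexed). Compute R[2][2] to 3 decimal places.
End-effector z-axis (col 2 of R) = (0.6495,-0.1250,-0.7500)
R[2][2] = -0.7500

-0.750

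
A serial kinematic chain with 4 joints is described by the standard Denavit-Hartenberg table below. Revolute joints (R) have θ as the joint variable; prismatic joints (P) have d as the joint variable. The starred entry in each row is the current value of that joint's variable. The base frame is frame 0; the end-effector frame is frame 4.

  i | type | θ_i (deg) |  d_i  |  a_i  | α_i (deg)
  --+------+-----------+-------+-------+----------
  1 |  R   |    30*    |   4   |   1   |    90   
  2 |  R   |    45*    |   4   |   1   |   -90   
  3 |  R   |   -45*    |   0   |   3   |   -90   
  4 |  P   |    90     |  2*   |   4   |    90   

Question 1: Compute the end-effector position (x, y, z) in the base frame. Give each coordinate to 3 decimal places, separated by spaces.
after link 1: o_1 = (0.8660, 0.5000, 4.0000)
after link 2: o_2 = (3.4784, -2.6105, 4.7071)
after link 3: o_3 = (5.8381, -3.6977, 6.2071)
after link 4: o_4 = (8.4465, -0.5587, 4.3787)

8.447 -0.559 4.379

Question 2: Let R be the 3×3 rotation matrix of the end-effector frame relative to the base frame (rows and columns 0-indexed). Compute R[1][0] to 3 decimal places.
End-effector x-axis (col 0 of R) = (0.6124,0.3536,-0.7071)
R[1][0] = 0.3536

0.354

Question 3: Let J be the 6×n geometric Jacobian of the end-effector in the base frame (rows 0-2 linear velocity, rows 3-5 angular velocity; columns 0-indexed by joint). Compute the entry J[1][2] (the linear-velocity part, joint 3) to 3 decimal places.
3.312

axis z_2 = (-0.6124,-0.3536,0.7071); lever o_n−o_2 = (4.9681,2.0518,-0.3284)
cross product → J_v[:, 2] = (-1.3348,3.3119,0.5000)
J_ω[:, 2] = z_2
entry J[1][2] = 3.3119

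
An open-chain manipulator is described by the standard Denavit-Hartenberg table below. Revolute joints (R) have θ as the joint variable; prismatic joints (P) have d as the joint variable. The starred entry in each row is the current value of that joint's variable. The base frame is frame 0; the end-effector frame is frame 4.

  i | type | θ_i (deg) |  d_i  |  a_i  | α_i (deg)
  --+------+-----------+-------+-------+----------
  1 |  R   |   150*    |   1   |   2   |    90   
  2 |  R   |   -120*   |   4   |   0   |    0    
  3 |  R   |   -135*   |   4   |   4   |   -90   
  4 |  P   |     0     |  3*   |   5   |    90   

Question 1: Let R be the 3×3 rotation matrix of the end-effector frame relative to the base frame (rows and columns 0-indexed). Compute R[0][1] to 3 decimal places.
End-effector y-axis (col 1 of R) = (0.8365,-0.4830,-0.2588)
R[0][1] = 0.8365

0.837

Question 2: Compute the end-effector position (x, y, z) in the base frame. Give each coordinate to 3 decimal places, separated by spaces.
after link 1: o_1 = (-1.7321, 1.0000, 1.0000)
after link 2: o_2 = (0.2679, 4.4641, 1.0000)
after link 3: o_3 = (3.1645, 7.4106, 4.8637)
after link 4: o_4 = (6.7948, 5.3146, 8.9169)

6.795 5.315 8.917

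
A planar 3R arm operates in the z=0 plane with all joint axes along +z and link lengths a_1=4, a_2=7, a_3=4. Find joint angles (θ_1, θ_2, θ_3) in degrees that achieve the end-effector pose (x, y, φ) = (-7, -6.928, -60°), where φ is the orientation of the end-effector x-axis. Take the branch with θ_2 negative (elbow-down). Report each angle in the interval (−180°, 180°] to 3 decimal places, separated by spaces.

wrist centre = target − a_3·(cos φ, sin φ) = (-9.0000, -3.4639)
cos θ_2 = (92.9986−4²−7²)/(2·4·7) = 0.5000; θ_2 = -60.0017° (elbow-down)
β = atan2(-3.4639,-9.0000) = -158.9494°; ψ = atan2(-6.0623,7.4998) = -38.9494°
θ_1 = β − ψ = -120.0000°
θ_3 = φ − θ_1 − θ_2 = 120.0017° (wrapped to (-180°,180°])

-120.000 -60.002 120.002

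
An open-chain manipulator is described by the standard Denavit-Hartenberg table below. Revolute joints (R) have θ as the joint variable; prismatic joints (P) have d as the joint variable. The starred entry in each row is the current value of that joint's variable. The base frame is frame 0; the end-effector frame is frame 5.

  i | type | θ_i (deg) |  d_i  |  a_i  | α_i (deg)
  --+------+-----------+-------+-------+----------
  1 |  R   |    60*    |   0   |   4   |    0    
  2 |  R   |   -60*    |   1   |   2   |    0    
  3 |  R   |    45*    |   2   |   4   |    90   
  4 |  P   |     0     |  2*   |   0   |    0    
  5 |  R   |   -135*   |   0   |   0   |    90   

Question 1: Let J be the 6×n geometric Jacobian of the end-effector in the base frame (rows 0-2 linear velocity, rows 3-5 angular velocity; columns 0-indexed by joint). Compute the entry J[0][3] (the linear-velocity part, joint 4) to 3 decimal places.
prismatic axis z_3 = (0.7071,-0.7071,0.0000)
J_v[:, 3] = z_3; J_ω[:, 3] = (0,0,0)
entry J[0][3] = 0.7071

0.707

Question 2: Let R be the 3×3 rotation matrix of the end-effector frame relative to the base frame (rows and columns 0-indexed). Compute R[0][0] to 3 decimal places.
-0.500

End-effector x-axis (col 0 of R) = (-0.5000,-0.5000,-0.7071)
R[0][0] = -0.5000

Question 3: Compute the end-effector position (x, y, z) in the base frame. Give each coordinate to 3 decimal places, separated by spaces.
after link 1: o_1 = (2.0000, 3.4641, 0.0000)
after link 2: o_2 = (4.0000, 3.4641, 1.0000)
after link 3: o_3 = (6.8284, 6.2925, 3.0000)
after link 4: o_4 = (8.2426, 4.8783, 3.0000)
after link 5: o_5 = (8.2426, 4.8783, 3.0000)

8.243 4.878 3.000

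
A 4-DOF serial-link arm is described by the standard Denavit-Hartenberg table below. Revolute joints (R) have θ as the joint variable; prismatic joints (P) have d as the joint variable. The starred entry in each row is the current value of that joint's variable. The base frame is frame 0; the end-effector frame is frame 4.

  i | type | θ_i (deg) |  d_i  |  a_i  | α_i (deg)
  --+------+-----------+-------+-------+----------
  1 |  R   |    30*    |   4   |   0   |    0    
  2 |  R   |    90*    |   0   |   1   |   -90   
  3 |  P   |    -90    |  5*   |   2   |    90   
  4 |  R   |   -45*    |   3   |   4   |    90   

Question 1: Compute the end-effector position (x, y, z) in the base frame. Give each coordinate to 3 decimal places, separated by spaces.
after link 1: o_1 = (0.0000, 0.0000, 4.0000)
after link 2: o_2 = (-0.5000, 0.8660, 4.0000)
after link 3: o_3 = (-4.8301, -1.6340, 6.0000)
after link 4: o_4 = (-0.8806, -2.8178, 8.8284)

-0.881 -2.818 8.828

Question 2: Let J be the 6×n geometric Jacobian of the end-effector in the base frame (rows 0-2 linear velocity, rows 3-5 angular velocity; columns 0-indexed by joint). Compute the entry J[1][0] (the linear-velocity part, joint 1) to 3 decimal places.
-0.881

axis z_0 = ẑ; lever o_n−o_0 = (-0.8806,-2.8178,8.8284)
cross product → J_v[:, 0] = (2.8178,-0.8806,0.0000)
J_ω[:, 0] = z_0
entry J[1][0] = -0.8806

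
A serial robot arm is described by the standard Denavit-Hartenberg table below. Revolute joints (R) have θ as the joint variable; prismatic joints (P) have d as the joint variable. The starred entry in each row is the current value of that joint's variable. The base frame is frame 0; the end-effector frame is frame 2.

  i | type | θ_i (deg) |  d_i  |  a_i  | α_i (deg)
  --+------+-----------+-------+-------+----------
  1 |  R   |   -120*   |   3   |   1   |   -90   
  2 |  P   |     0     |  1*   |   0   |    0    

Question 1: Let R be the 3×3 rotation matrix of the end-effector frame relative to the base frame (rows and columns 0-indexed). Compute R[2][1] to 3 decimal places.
-1.000

End-effector y-axis (col 1 of R) = (0.0000,-0.0000,-1.0000)
R[2][1] = -1.0000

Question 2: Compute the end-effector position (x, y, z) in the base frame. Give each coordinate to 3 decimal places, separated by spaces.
0.366 -1.366 3.000

after link 1: o_1 = (-0.5000, -0.8660, 3.0000)
after link 2: o_2 = (0.3660, -1.3660, 3.0000)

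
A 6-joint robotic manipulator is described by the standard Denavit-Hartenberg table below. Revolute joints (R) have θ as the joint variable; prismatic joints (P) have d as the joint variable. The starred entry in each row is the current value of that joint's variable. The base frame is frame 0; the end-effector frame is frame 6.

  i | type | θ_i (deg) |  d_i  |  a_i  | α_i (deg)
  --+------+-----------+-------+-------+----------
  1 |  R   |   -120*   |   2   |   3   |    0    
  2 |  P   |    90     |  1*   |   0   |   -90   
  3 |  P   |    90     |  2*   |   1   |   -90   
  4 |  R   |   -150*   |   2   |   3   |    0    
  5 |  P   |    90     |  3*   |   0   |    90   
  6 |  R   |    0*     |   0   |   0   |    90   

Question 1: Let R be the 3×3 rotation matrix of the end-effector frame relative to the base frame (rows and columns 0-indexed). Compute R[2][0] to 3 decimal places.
-0.500

End-effector x-axis (col 0 of R) = (0.4330,0.7500,-0.5000)
R[2][0] = -0.5000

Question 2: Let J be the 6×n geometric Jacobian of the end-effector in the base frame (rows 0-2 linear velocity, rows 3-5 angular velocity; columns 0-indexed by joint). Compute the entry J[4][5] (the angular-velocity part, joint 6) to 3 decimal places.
axis z_5 = (0.2500,0.4330,0.8660); lever o_n−o_5 = (0.0000,0.0000,0.0000)
cross product → J_v[:, 5] = (0.0000,0.0000,0.0000)
J_ω[:, 5] = z_5
entry J[4][5] = 0.4330

0.433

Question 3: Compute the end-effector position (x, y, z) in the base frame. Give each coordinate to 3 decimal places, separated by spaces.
-4.080 2.933 4.598

after link 1: o_1 = (-1.5000, -2.5981, 2.0000)
after link 2: o_2 = (-1.5000, -2.5981, 3.0000)
after link 3: o_3 = (-0.5000, -0.8660, 2.0000)
after link 4: o_4 = (-1.4821, 1.4330, 4.5981)
after link 5: o_5 = (-4.0801, 2.9330, 4.5981)
after link 6: o_6 = (-4.0801, 2.9330, 4.5981)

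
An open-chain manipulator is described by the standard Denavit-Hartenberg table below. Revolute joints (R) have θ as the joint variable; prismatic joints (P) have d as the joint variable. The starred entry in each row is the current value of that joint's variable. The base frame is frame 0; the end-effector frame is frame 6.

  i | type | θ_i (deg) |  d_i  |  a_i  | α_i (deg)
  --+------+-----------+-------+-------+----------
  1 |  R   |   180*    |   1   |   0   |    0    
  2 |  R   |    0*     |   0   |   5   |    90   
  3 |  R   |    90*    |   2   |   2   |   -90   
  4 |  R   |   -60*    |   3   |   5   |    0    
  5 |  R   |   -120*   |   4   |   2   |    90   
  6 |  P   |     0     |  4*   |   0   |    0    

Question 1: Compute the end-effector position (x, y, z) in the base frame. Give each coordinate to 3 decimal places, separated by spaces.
2.000 2.330 3.500

after link 1: o_1 = (0.0000, 0.0000, 1.0000)
after link 2: o_2 = (-5.0000, 0.0000, 1.0000)
after link 3: o_3 = (-5.0000, 2.0000, 3.0000)
after link 4: o_4 = (-2.0000, 6.3301, 5.5000)
after link 5: o_5 = (2.0000, 6.3301, 3.5000)
after link 6: o_6 = (2.0000, 2.3301, 3.5000)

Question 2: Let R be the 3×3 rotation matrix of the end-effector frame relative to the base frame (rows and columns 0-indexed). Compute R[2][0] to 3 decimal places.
-1.000

End-effector x-axis (col 0 of R) = (0.0000,0.0000,-1.0000)
R[2][0] = -1.0000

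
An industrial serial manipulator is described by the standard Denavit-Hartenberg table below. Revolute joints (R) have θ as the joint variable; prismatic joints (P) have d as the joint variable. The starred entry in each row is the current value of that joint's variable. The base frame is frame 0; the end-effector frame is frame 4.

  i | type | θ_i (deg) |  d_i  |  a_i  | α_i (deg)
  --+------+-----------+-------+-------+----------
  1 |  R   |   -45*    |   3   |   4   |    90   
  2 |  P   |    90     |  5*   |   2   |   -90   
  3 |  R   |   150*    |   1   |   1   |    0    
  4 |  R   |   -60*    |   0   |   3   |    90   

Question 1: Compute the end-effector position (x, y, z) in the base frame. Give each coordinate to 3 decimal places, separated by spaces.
1.061 -3.182 4.134

after link 1: o_1 = (2.8284, -2.8284, 3.0000)
after link 2: o_2 = (-0.7071, -6.3640, 5.0000)
after link 3: o_3 = (-1.0607, -5.3033, 4.1340)
after link 4: o_4 = (1.0607, -3.1820, 4.1340)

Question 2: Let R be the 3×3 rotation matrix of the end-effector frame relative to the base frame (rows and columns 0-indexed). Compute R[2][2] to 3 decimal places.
1.000

End-effector z-axis (col 2 of R) = (0.0000,0.0000,1.0000)
R[2][2] = 1.0000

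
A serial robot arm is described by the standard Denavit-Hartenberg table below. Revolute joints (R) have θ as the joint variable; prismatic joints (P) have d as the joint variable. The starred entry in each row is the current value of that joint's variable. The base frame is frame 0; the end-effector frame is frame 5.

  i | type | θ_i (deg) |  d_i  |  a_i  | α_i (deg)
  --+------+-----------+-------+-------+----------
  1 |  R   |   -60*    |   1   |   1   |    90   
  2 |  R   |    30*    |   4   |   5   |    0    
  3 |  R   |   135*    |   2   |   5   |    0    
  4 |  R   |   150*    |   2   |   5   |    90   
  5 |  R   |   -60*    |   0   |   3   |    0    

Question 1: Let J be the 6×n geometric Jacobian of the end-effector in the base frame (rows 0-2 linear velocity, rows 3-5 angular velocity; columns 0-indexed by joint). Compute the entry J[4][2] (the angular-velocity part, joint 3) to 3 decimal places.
-0.500

axis z_2 = (-0.8660,-0.5000,0.0000); lever o_n−o_2 = (-1.3308,-0.4988,-3.3021)
cross product → J_v[:, 2] = (1.6510,-2.8597,-0.2334)
J_ω[:, 2] = z_2
entry J[4][2] = -0.5000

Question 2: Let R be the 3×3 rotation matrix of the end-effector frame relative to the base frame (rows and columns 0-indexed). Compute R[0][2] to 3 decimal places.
-0.354

End-effector z-axis (col 2 of R) = (-0.3536,0.6124,-0.7071)
R[0][2] = -0.3536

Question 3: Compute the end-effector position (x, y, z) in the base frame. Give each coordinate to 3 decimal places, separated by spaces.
-2.130 -7.115 0.198

after link 1: o_1 = (0.5000, -0.8660, 1.0000)
after link 2: o_2 = (-0.7990, -6.6160, 3.5000)
after link 3: o_3 = (-4.9459, -3.4334, 4.7941)
after link 4: o_4 = (-4.9102, -7.4953, 1.2586)
after link 5: o_5 = (-2.1299, -7.1148, 0.1979)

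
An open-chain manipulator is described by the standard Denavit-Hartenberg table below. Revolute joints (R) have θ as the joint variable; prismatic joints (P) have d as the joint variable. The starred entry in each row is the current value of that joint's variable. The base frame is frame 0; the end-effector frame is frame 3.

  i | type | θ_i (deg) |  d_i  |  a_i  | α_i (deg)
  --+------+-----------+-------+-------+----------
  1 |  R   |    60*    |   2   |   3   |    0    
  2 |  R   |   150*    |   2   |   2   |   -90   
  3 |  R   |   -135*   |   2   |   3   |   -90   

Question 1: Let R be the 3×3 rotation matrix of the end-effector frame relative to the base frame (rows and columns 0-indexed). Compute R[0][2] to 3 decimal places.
-0.612

End-effector z-axis (col 2 of R) = (-0.6124,-0.3536,0.7071)
R[0][2] = -0.6124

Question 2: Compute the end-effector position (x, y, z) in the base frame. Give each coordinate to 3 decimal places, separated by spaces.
after link 1: o_1 = (1.5000, 2.5981, 2.0000)
after link 2: o_2 = (-0.2321, 1.5981, 4.0000)
after link 3: o_3 = (2.6051, 0.9267, 6.1213)

2.605 0.927 6.121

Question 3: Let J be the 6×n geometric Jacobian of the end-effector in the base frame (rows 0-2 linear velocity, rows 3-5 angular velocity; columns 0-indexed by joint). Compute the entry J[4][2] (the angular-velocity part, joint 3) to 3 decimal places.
axis z_2 = (0.5000,-0.8660,0.0000); lever o_n−o_2 = (2.8371,-0.6714,2.1213)
cross product → J_v[:, 2] = (-1.8371,-1.0607,2.1213)
J_ω[:, 2] = z_2
entry J[4][2] = -0.8660

-0.866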